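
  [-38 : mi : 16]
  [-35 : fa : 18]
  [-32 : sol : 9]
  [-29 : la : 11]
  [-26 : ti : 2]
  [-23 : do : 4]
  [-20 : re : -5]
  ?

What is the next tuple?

For the first entry, +3 each step: -38, -35, -32, -29, -26, -23, -20 → -17.
For the note, runs through the solfège scale do→ti: mi, fa, sol, la, ti, do, re → mi.
Third entry: alternating steps +2, −9, +2, −9, …, so 16, 18, 9, 11, 2, 4, -5 → -3.
Putting it together: [-17 : mi : -3].

[-17 : mi : -3]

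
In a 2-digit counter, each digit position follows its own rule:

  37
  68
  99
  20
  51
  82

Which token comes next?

13

For the first digit, +3 each step, mod 10: 3, 6, 9, 2, 5, 8 → 1.
Second digit: 7, 8, 9, 0, 1, 2 → 3 (+1 each step, mod 10).
So the next token is 13.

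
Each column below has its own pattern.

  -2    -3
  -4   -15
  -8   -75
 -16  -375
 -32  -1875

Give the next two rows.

-64  -9375; -128  -46875

For the first component, ×2 each step: -2, -4, -8, -16, -32 → -64 → -128.
Second component: ×5 each step, so -3, -15, -75, -375, -1875 → -9375 → -46875.
Putting the parts together: -64  -9375 and then -128  -46875.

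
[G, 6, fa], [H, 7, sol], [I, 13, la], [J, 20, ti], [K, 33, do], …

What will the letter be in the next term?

Letter goes G, H, I, J, K → L (letters move forward 1 place in the alphabet).

L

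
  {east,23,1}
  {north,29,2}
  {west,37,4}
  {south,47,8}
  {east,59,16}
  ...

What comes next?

{north,73,32}

Direction goes east, north, west, south, east → north (repeats east → north → west → south).
Second entry: 23, 29, 37, 47, 59 → 73 (differences are 6, 8, 10, … (increasing by 2 each time)).
Third entry: ×2 each step, so 1, 2, 4, 8, 16 → 32.
Combining the parts gives {north,73,32}.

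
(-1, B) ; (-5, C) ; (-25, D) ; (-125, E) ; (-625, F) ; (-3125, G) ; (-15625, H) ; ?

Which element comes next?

For the first entry, ×5 each step: -1, -5, -25, -125, -625, -3125, -15625 → -78125.
Letter goes B, C, D, E, F, G, H → I (letters move forward 1 place in the alphabet).
Combining the parts gives (-78125, I).

(-78125, I)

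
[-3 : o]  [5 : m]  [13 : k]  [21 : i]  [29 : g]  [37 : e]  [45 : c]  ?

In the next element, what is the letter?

a

For the letter, letters move back 2 places in the alphabet: o, m, k, i, g, e, c → a.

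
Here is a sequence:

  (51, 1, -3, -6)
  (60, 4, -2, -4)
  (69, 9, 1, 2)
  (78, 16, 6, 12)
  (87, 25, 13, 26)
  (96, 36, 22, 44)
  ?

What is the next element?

(105, 49, 33, 66)

For the first slot, +9 each step: 51, 60, 69, 78, 87, 96 → 105.
Second slot goes 1, 4, 9, 16, 25, 36 → 49 (perfect squares: 1², 2², 3², …).
Third slot: -3, -2, 1, 6, 13, 22 → 33 (differences are 1, 3, 5, … (increasing by 2 each time)).
For the fourth slot, always 2 × the third slot: -6, -4, 2, 12, 26, 44 → 66.
So the next element is (105, 49, 33, 66).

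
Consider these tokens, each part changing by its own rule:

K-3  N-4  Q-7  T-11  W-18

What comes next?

Z-29

Letter: K, N, Q, T, W → Z (letters move forward 3 places in the alphabet).
Second component goes 3, 4, 7, 11, 18 → 29 (each term is the sum of the two before it).
Combining the parts gives Z-29.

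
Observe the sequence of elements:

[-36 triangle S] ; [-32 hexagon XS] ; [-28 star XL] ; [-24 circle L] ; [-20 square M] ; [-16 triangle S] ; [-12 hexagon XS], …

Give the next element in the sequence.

[-8 star XL]

First coordinate: +4 each step; -36, -32, -28, -24, -20, -16, -12 → -8.
Shape — repeats triangle → hexagon → star → circle → square: triangle, hexagon, star, circle, square, triangle, hexagon → star.
Size: repeats S → XS → XL → L → M, so S, XS, XL, L, M, S, XS → XL.
So the next element is [-8 star XL].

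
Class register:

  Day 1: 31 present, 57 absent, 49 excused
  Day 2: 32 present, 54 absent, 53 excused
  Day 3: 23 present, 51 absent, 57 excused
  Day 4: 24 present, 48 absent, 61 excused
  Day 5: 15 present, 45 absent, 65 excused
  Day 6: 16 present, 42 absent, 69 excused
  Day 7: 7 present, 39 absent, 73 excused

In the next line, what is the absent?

36

Absent: −3 each step; 57, 54, 51, 48, 45, 42, 39 → 36.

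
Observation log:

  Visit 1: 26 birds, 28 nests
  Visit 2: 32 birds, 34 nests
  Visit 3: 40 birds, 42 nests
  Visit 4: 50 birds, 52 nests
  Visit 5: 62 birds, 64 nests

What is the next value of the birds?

76

Birds goes 26, 32, 40, 50, 62 → 76 (differences are 6, 8, 10, … (increasing by 2 each time)).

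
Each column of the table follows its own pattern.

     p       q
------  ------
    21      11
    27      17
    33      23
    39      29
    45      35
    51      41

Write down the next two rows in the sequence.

Column p goes 21, 27, 33, 39, 45, 51 → 57 → 63 (+6 each step).
Column q — always 10 less than the column p: 11, 17, 23, 29, 35, 41 → 47 → 53.
So the next two rows are 57  47 and 63  53.

57  47; 63  53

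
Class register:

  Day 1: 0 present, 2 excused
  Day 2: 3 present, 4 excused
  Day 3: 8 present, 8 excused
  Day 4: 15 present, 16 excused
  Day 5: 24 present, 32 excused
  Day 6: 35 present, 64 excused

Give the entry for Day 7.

For the present, differences are 3, 5, 7, … (increasing by 2 each time): 0, 3, 8, 15, 24, 35 → 48.
Excused — ×2 each step: 2, 4, 8, 16, 32, 64 → 128.
Combining the parts gives 48 present, 128 excused.

48 present, 128 excused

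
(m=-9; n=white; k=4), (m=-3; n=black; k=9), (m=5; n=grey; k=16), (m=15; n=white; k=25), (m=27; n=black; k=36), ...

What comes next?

(m=41; n=grey; k=49)

M: differences are 6, 8, 10, … (increasing by 2 each time); -9, -3, 5, 15, 27 → 41.
N — repeats white → black → grey: white, black, grey, white, black → grey.
K: 4, 9, 16, 25, 36 → 49 (perfect squares: 2², 3², 4², …).
So the next element is (m=41; n=grey; k=49).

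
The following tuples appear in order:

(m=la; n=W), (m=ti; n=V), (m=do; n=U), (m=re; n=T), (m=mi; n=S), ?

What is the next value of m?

fa

M — runs through the solfège scale do→ti: la, ti, do, re, mi → fa.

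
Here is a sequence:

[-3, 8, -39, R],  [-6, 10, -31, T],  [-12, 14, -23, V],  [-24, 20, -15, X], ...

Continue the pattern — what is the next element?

[-48, 28, -7, Z]

First coordinate: ×2 each step, so -3, -6, -12, -24 → -48.
For the second coordinate, differences are 2, 4, 6, … (increasing by 2 each time): 8, 10, 14, 20 → 28.
Third coordinate: +8 each step; -39, -31, -23, -15 → -7.
For the letter, letters move forward 2 places in the alphabet: R, T, V, X → Z.
Combining the parts gives [-48, 28, -7, Z].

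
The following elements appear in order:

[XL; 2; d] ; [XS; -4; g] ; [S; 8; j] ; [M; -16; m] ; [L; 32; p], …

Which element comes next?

Size — runs through clothing sizes XS→XL: XL, XS, S, M, L → XL.
For the second coordinate, ×(-2) each step: 2, -4, 8, -16, 32 → -64.
For the letter, letters move forward 3 places in the alphabet: d, g, j, m, p → s.
So the next element is [XL; -64; s].

[XL; -64; s]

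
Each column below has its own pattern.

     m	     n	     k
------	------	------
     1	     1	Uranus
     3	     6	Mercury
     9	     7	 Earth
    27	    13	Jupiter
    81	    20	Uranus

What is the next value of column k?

Mercury

For the column k, repeats Uranus → Mercury → Earth → Jupiter: Uranus, Mercury, Earth, Jupiter, Uranus → Mercury.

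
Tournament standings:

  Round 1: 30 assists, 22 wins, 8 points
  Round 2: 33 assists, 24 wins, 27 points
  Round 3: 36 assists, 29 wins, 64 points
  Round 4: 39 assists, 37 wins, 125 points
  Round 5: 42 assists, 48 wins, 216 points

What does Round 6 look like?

Assists: +3 each step; 30, 33, 36, 39, 42 → 45.
For the wins, differences are 2, 5, 8, … (increasing by 3 each time): 22, 24, 29, 37, 48 → 62.
Points — perfect cubes: 2³, 3³, 4³, …: 8, 27, 64, 125, 216 → 343.
Combining the parts gives 45 assists, 62 wins, 343 points.

45 assists, 62 wins, 343 points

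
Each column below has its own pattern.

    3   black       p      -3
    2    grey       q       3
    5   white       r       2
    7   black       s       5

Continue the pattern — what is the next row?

First component — each term is the sum of the two before it: 3, 2, 5, 7 → 12.
Shade: black, grey, white, black → grey (repeats black → grey → white).
Letter goes p, q, r, s → t (letters move forward 1 place in the alphabet).
Fourth component goes -3, 3, 2, 5 → 7 (always the previous value of the first component).
Putting it together: 12  grey  t  7.

12  grey  t  7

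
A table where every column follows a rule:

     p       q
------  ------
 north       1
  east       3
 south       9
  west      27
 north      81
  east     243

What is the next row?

south  729

For the column p, repeats north → east → south → west: north, east, south, west, north, east → south.
Column q: ×3 each step; 1, 3, 9, 27, 81, 243 → 729.
Combining the parts gives south  729.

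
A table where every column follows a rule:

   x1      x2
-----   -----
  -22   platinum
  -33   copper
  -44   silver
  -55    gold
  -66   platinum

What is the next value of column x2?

Column x1: −11 each step; -22, -33, -44, -55, -66 → -77.
For the column x2, repeats platinum → copper → silver → gold: platinum, copper, silver, gold, platinum → copper.

copper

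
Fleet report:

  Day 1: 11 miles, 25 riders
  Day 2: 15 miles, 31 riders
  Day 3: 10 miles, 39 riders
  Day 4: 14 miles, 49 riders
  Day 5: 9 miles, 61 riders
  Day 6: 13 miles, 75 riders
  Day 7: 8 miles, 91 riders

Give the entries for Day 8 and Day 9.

12 miles, 109 riders; 7 miles, 129 riders

Miles: 11, 15, 10, 14, 9, 13, 8 → 12 → 7 (alternating steps +4, −5, +4, −5, …).
Riders goes 25, 31, 39, 49, 61, 75, 91 → 109 → 129 (differences are 6, 8, 10, … (increasing by 2 each time)).
Putting the parts together: 12 miles, 109 riders and then 7 miles, 129 riders.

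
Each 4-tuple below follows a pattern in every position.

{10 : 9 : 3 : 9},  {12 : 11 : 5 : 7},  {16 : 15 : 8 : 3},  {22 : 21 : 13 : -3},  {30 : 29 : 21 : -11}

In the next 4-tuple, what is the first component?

40

First component goes 10, 12, 16, 22, 30 → 40 (differences are 2, 4, 6, … (increasing by 2 each time)).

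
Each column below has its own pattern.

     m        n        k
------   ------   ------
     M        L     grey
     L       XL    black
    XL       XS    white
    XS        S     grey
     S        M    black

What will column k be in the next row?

Column k: repeats grey → black → white, so grey, black, white, grey, black → white.

white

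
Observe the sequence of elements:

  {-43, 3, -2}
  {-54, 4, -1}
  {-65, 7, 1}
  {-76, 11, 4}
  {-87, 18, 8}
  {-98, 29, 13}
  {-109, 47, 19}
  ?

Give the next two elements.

{-120, 76, 26}, {-131, 123, 34}

First entry: −11 each step, so -43, -54, -65, -76, -87, -98, -109 → -120 → -131.
Second entry: 3, 4, 7, 11, 18, 29, 47 → 76 → 123 (each term is the sum of the two before it).
Third entry: differences are 1, 2, 3, … (increasing by 1 each time); -2, -1, 1, 4, 8, 13, 19 → 26 → 34.
So the next two elements are {-120, 76, 26} and {-131, 123, 34}.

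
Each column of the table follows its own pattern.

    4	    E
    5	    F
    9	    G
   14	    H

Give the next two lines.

First component: each term is the sum of the two before it; 4, 5, 9, 14 → 23 → 37.
Letter — letters move forward 1 place in the alphabet: E, F, G, H → I → J.
So the next two lines are 23  I and 37  J.

23  I; 37  J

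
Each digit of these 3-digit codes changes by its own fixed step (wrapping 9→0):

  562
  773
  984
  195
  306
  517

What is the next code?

First digit: +2 each step, mod 10; 5, 7, 9, 1, 3, 5 → 7.
For the second digit, +1 each step, mod 10: 6, 7, 8, 9, 0, 1 → 2.
Third digit: +1 each step, mod 10; 2, 3, 4, 5, 6, 7 → 8.
Putting it together: 728.

728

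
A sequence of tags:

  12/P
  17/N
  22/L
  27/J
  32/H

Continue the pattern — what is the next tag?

For the first component, +5 each step: 12, 17, 22, 27, 32 → 37.
Letter: P, N, L, J, H → F (letters move back 2 places in the alphabet).
Combining the parts gives 37/F.

37/F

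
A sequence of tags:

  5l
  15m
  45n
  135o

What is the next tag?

405p

First component: ×3 each step, so 5, 15, 45, 135 → 405.
For the letter, letters move forward 1 place in the alphabet: l, m, n, o → p.
So the next tag is 405p.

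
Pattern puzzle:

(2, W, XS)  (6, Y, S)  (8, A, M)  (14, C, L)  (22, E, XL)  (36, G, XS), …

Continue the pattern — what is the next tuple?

(58, I, S)

First coordinate: 2, 6, 8, 14, 22, 36 → 58 (each term is the sum of the two before it).
Letter: letters move forward 2 places in the alphabet, wrapping Z→A, so W, Y, A, C, E, G → I.
For the size, repeats XS → S → M → L → XL: XS, S, M, L, XL, XS → S.
Combining the parts gives (58, I, S).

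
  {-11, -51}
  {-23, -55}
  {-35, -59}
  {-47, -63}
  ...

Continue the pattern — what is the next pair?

First part: −12 each step; -11, -23, -35, -47 → -59.
For the second part, −4 each step: -51, -55, -59, -63 → -67.
So the next pair is {-59, -67}.

{-59, -67}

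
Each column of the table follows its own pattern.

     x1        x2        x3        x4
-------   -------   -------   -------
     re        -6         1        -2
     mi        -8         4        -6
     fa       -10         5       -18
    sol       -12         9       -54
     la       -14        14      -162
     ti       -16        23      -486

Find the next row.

For the column x1, runs through the solfège scale do→ti: re, mi, fa, sol, la, ti → do.
Column x2: -6, -8, -10, -12, -14, -16 → -18 (−2 each step).
Column x3 — each term is the sum of the two before it: 1, 4, 5, 9, 14, 23 → 37.
Column x4: ×3 each step, so -2, -6, -18, -54, -162, -486 → -1458.
So the next row is do  -18  37  -1458.

do  -18  37  -1458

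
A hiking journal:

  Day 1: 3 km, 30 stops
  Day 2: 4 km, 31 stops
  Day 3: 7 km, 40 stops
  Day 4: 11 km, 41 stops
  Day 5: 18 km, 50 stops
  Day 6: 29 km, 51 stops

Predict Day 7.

Km — each term is the sum of the two before it: 3, 4, 7, 11, 18, 29 → 47.
Stops goes 30, 31, 40, 41, 50, 51 → 60 (alternating steps +1, +9, +1, +9, …).
Combining the parts gives 47 km, 60 stops.

47 km, 60 stops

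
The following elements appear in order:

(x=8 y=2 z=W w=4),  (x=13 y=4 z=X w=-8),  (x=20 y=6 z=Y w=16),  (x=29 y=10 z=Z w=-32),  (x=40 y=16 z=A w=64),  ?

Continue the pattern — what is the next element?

(x=53 y=26 z=B w=-128)

X — differences are 5, 7, 9, … (increasing by 2 each time): 8, 13, 20, 29, 40 → 53.
Y — each term is the sum of the two before it: 2, 4, 6, 10, 16 → 26.
Z: W, X, Y, Z, A → B (letters move forward 1 place in the alphabet, wrapping Z→A).
For the w, ×(-2) each step: 4, -8, 16, -32, 64 → -128.
Putting it together: (x=53 y=26 z=B w=-128).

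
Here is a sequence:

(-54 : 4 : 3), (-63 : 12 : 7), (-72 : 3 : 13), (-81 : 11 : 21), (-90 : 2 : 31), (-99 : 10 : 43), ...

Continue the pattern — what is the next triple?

(-108 : 1 : 57)

First part — −9 each step: -54, -63, -72, -81, -90, -99 → -108.
Second part: 4, 12, 3, 11, 2, 10 → 1 (alternating steps +8, −9, +8, −9, …).
Third part goes 3, 7, 13, 21, 31, 43 → 57 (differences are 4, 6, 8, … (increasing by 2 each time)).
Putting it together: (-108 : 1 : 57).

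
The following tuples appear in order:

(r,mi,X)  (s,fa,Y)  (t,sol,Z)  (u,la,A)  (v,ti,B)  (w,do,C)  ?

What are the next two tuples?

For the first letter, letters move forward 1 place in the alphabet: r, s, t, u, v, w → x → y.
Note: runs through the solfège scale do→ti; mi, fa, sol, la, ti, do → re → mi.
Second letter — letters move forward 1 place in the alphabet, wrapping Z→A: X, Y, Z, A, B, C → D → E.
So the next two tuples are (x,re,D) and (y,mi,E).

(x,re,D), (y,mi,E)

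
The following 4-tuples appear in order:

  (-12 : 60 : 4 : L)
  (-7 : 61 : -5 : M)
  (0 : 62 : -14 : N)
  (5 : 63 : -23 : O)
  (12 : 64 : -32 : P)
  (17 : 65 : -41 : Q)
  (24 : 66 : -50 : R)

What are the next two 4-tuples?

First component: alternating steps +5, +7, +5, +7, …, so -12, -7, 0, 5, 12, 17, 24 → 29 → 36.
Second component — +1 each step: 60, 61, 62, 63, 64, 65, 66 → 67 → 68.
Third component: −9 each step, so 4, -5, -14, -23, -32, -41, -50 → -59 → -68.
Letter — letters move forward 1 place in the alphabet: L, M, N, O, P, Q, R → S → T.
Putting the parts together: (29 : 67 : -59 : S) and then (36 : 68 : -68 : T).

(29 : 67 : -59 : S), (36 : 68 : -68 : T)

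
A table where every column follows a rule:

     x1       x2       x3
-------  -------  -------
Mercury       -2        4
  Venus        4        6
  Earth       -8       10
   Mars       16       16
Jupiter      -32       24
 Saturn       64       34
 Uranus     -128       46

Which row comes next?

Column x1 goes Mercury, Venus, Earth, Mars, Jupiter, Saturn, Uranus → Neptune (runs through the planets Mercury→Neptune).
Column x2: ×(-2) each step; -2, 4, -8, 16, -32, 64, -128 → 256.
Column x3: differences are 2, 4, 6, … (increasing by 2 each time); 4, 6, 10, 16, 24, 34, 46 → 60.
Putting it together: Neptune  256  60.

Neptune  256  60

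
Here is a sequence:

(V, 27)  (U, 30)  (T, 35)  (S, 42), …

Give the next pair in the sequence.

(R, 51)

Letter: letters move back 1 place in the alphabet; V, U, T, S → R.
Second part — differences are 3, 5, 7, … (increasing by 2 each time): 27, 30, 35, 42 → 51.
Putting it together: (R, 51).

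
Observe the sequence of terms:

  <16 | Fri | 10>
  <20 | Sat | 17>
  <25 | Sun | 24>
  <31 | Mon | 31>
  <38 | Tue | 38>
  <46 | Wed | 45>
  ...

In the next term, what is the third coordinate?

First coordinate goes 16, 20, 25, 31, 38, 46 → 55 (differences are 4, 5, 6, … (increasing by 1 each time)).
Day: runs through the weekdays Mon→Sun, so Fri, Sat, Sun, Mon, Tue, Wed → Thu.
Third coordinate — +7 each step: 10, 17, 24, 31, 38, 45 → 52.

52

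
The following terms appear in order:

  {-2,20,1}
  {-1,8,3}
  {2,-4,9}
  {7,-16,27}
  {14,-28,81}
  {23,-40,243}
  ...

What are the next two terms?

First coordinate — differences are 1, 3, 5, … (increasing by 2 each time): -2, -1, 2, 7, 14, 23 → 34 → 47.
Second coordinate goes 20, 8, -4, -16, -28, -40 → -52 → -64 (−12 each step).
Third coordinate goes 1, 3, 9, 27, 81, 243 → 729 → 2187 (×3 each step).
So the next two terms are {34,-52,729} and {47,-64,2187}.

{34,-52,729}, {47,-64,2187}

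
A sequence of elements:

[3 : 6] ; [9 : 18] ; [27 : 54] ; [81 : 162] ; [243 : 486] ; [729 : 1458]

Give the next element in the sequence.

[2187 : 4374]

First slot goes 3, 9, 27, 81, 243, 729 → 2187 (×3 each step).
Second slot: always 2 × the first slot, so 6, 18, 54, 162, 486, 1458 → 4374.
Putting it together: [2187 : 4374].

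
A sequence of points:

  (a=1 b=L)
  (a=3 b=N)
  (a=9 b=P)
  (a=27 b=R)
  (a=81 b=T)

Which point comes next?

(a=243 b=V)

A — ×3 each step: 1, 3, 9, 27, 81 → 243.
B: letters move forward 2 places in the alphabet, so L, N, P, R, T → V.
So the next point is (a=243 b=V).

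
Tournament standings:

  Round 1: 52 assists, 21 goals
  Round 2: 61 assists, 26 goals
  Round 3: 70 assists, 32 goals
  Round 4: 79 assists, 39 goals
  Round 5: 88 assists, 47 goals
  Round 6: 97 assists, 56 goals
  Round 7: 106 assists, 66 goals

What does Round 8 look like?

Assists goes 52, 61, 70, 79, 88, 97, 106 → 115 (+9 each step).
For the goals, differences are 5, 6, 7, … (increasing by 1 each time): 21, 26, 32, 39, 47, 56, 66 → 77.
Putting it together: 115 assists, 77 goals.

115 assists, 77 goals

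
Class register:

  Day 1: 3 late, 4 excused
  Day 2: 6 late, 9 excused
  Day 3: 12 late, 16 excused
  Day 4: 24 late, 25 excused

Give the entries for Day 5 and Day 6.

48 late, 36 excused; 96 late, 49 excused

Late — ×2 each step: 3, 6, 12, 24 → 48 → 96.
Excused — perfect squares: 2², 3², 4², …: 4, 9, 16, 25 → 36 → 49.
Putting the parts together: 48 late, 36 excused and then 96 late, 49 excused.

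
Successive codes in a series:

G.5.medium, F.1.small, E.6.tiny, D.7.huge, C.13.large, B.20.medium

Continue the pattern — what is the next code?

Letter: letters move back 1 place in the alphabet; G, F, E, D, C, B → A.
Second component goes 5, 1, 6, 7, 13, 20 → 33 (each term is the sum of the two before it).
Size — repeats medium → small → tiny → huge → large: medium, small, tiny, huge, large, medium → small.
Putting it together: A.33.small.

A.33.small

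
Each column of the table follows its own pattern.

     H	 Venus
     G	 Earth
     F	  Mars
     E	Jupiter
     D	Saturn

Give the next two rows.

C  Uranus; B  Neptune

For the letter, letters move back 1 place in the alphabet: H, G, F, E, D → C → B.
For the planet, runs through the planets Mercury→Neptune: Venus, Earth, Mars, Jupiter, Saturn → Uranus → Neptune.
Putting the parts together: C  Uranus and then B  Neptune.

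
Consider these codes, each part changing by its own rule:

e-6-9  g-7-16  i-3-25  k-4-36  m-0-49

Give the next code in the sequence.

Letter: e, g, i, k, m → o (letters move forward 2 places in the alphabet).
For the second component, alternating steps +1, −4, +1, −4, …: 6, 7, 3, 4, 0 → 1.
Third component — perfect squares: 3², 4², 5², …: 9, 16, 25, 36, 49 → 64.
So the next code is o-1-64.

o-1-64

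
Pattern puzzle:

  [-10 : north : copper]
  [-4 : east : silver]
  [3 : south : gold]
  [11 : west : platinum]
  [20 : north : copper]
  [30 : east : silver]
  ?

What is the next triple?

First part goes -10, -4, 3, 11, 20, 30 → 41 (differences are 6, 7, 8, … (increasing by 1 each time)).
Direction: repeats north → east → south → west; north, east, south, west, north, east → south.
Metal goes copper, silver, gold, platinum, copper, silver → gold (repeats copper → silver → gold → platinum).
Combining the parts gives [41 : south : gold].

[41 : south : gold]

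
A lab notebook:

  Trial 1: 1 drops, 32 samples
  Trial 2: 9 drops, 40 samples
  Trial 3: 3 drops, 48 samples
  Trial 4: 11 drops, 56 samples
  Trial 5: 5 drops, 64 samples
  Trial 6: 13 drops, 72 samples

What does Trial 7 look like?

Drops: alternating steps +8, −6, +8, −6, …; 1, 9, 3, 11, 5, 13 → 7.
For the samples, +8 each step: 32, 40, 48, 56, 64, 72 → 80.
Combining the parts gives 7 drops, 80 samples.

7 drops, 80 samples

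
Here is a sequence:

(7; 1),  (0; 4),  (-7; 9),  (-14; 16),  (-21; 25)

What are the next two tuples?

(-28; 36), (-35; 49)

First slot: 7, 0, -7, -14, -21 → -28 → -35 (−7 each step).
Second slot goes 1, 4, 9, 16, 25 → 36 → 49 (perfect squares: 1², 2², 3², …).
Putting the parts together: (-28; 36) and then (-35; 49).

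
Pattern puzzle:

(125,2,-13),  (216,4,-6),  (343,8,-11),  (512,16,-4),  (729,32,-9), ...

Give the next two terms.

(1000,64,-2), (1331,128,-7)

First slot: 125, 216, 343, 512, 729 → 1000 → 1331 (perfect cubes: 5³, 6³, 7³, …).
Second slot goes 2, 4, 8, 16, 32 → 64 → 128 (×2 each step).
For the third slot, alternating steps +7, −5, +7, −5, …: -13, -6, -11, -4, -9 → -2 → -7.
So the next two terms are (1000,64,-2) and (1331,128,-7).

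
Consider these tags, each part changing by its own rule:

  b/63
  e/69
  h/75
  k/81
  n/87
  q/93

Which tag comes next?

t/99

Letter goes b, e, h, k, n, q → t (letters move forward 3 places in the alphabet).
Second component: +6 each step, so 63, 69, 75, 81, 87, 93 → 99.
So the next tag is t/99.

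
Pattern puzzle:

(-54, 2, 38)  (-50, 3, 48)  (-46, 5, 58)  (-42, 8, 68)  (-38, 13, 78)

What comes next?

(-34, 21, 88)

First entry goes -54, -50, -46, -42, -38 → -34 (+4 each step).
Second entry goes 2, 3, 5, 8, 13 → 21 (each term is the sum of the two before it).
Third entry goes 38, 48, 58, 68, 78 → 88 (+10 each step).
Combining the parts gives (-34, 21, 88).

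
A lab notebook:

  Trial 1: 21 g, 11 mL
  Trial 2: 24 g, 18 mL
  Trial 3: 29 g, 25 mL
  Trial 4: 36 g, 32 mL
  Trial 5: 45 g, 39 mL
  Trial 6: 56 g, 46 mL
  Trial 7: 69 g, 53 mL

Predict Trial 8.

84 g, 60 mL

G: differences are 3, 5, 7, … (increasing by 2 each time); 21, 24, 29, 36, 45, 56, 69 → 84.
For the mL, +7 each step: 11, 18, 25, 32, 39, 46, 53 → 60.
So the next line is 84 g, 60 mL.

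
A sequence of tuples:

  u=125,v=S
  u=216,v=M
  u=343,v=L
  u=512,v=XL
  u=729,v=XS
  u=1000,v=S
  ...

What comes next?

u=1331,v=M

U — perfect cubes: 5³, 6³, 7³, …: 125, 216, 343, 512, 729, 1000 → 1331.
V — repeats S → M → L → XL → XS: S, M, L, XL, XS, S → M.
So the next tuple is u=1331,v=M.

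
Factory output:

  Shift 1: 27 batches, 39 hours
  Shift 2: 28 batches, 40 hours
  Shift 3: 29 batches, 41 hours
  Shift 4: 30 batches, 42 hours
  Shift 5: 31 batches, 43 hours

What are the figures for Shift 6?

Batches — +1 each step: 27, 28, 29, 30, 31 → 32.
Hours: 39, 40, 41, 42, 43 → 44 (always 12 more than the batches).
So the next line is 32 batches, 44 hours.

32 batches, 44 hours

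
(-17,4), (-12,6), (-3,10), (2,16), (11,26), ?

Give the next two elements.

First slot: alternating steps +5, +9, +5, +9, …; -17, -12, -3, 2, 11 → 16 → 25.
For the second slot, each term is the sum of the two before it: 4, 6, 10, 16, 26 → 42 → 68.
So the next two elements are (16,42) and (25,68).

(16,42), (25,68)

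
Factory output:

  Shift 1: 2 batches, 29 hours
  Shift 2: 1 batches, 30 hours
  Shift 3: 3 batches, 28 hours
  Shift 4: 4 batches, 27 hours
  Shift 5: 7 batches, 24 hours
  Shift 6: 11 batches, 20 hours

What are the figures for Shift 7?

18 batches, 13 hours

Batches: each term is the sum of the two before it; 2, 1, 3, 4, 7, 11 → 18.
For the hours, together with the batches always sums to 31: 29, 30, 28, 27, 24, 20 → 13.
Combining the parts gives 18 batches, 13 hours.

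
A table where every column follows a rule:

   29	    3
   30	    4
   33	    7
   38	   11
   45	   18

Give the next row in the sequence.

First component goes 29, 30, 33, 38, 45 → 54 (differences are 1, 3, 5, … (increasing by 2 each time)).
Second component goes 3, 4, 7, 11, 18 → 29 (each term is the sum of the two before it).
So the next row is 54  29.

54  29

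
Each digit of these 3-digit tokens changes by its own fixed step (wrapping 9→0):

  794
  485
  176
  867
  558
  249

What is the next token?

930

For the first digit, −3 each step, mod 10: 7, 4, 1, 8, 5, 2 → 9.
Second digit: −1 each step, mod 10; 9, 8, 7, 6, 5, 4 → 3.
Third digit — +1 each step, mod 10: 4, 5, 6, 7, 8, 9 → 0.
Combining the parts gives 930.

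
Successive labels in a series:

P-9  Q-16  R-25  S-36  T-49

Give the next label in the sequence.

Letter: letters move forward 1 place in the alphabet, so P, Q, R, S, T → U.
Second component: perfect squares: 3², 4², 5², …; 9, 16, 25, 36, 49 → 64.
Combining the parts gives U-64.

U-64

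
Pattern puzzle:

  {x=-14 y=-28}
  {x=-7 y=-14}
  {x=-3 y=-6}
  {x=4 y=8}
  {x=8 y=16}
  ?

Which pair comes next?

X goes -14, -7, -3, 4, 8 → 15 (alternating steps +7, +4, +7, +4, …).
Y: -28, -14, -6, 8, 16 → 30 (always 2 × the x).
Putting it together: {x=15 y=30}.

{x=15 y=30}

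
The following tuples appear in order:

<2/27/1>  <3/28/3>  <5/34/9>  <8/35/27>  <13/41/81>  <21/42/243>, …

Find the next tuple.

First slot: 2, 3, 5, 8, 13, 21 → 34 (each term is the sum of the two before it).
For the second slot, alternating steps +1, +6, +1, +6, …: 27, 28, 34, 35, 41, 42 → 48.
For the third slot, ×3 each step: 1, 3, 9, 27, 81, 243 → 729.
Putting it together: <34/48/729>.

<34/48/729>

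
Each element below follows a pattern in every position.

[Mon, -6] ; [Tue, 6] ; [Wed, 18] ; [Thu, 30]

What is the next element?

[Fri, 42]

Day: runs through the weekdays Mon→Sun; Mon, Tue, Wed, Thu → Fri.
Second entry goes -6, 6, 18, 30 → 42 (+12 each step).
Putting it together: [Fri, 42].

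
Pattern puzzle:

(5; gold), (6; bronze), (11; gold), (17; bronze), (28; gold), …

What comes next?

(45; bronze)

First coordinate: 5, 6, 11, 17, 28 → 45 (each term is the sum of the two before it).
Rank goes gold, bronze, gold, bronze, gold → bronze (alternates gold ↔ bronze).
Putting it together: (45; bronze).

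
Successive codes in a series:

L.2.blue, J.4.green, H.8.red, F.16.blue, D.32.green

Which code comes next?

B.64.red

Letter goes L, J, H, F, D → B (letters move back 2 places in the alphabet).
Second component: ×2 each step, so 2, 4, 8, 16, 32 → 64.
Colour goes blue, green, red, blue, green → red (repeats blue → green → red).
So the next code is B.64.red.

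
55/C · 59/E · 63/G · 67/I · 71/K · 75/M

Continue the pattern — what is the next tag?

79/O

First component — +4 each step: 55, 59, 63, 67, 71, 75 → 79.
Letter: letters move forward 2 places in the alphabet, so C, E, G, I, K, M → O.
Putting it together: 79/O.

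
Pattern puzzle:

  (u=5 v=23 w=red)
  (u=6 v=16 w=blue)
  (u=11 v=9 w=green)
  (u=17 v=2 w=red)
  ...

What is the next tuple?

(u=28 v=-5 w=blue)

U — each term is the sum of the two before it: 5, 6, 11, 17 → 28.
V: 23, 16, 9, 2 → -5 (−7 each step).
W: red, blue, green, red → blue (repeats red → blue → green).
So the next tuple is (u=28 v=-5 w=blue).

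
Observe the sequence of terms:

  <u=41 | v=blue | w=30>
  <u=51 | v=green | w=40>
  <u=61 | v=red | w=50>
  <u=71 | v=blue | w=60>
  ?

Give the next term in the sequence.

U — +10 each step: 41, 51, 61, 71 → 81.
V: repeats blue → green → red, so blue, green, red, blue → green.
W — always 11 less than the u: 30, 40, 50, 60 → 70.
Putting it together: <u=81 | v=green | w=70>.

<u=81 | v=green | w=70>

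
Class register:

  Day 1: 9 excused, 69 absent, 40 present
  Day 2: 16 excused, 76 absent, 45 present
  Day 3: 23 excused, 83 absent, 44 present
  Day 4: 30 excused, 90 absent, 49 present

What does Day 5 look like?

For the excused, +7 each step: 9, 16, 23, 30 → 37.
Absent — +7 each step: 69, 76, 83, 90 → 97.
Present: alternating steps +5, −1, +5, −1, …; 40, 45, 44, 49 → 48.
Combining the parts gives 37 excused, 97 absent, 48 present.

37 excused, 97 absent, 48 present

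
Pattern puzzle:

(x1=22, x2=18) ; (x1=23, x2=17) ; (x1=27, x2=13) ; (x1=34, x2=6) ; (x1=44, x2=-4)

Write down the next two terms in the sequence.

(x1=57, x2=-17), (x1=73, x2=-33)

For the x1, differences are 1, 4, 7, … (increasing by 3 each time): 22, 23, 27, 34, 44 → 57 → 73.
X2: 18, 17, 13, 6, -4 → -17 → -33 (together with the x1 always sums to 40).
So the next two terms are (x1=57, x2=-17) and (x1=73, x2=-33).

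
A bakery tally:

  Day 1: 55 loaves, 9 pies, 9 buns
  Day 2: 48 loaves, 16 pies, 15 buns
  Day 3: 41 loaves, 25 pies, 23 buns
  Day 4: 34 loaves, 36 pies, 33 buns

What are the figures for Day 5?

Loaves: 55, 48, 41, 34 → 27 (−7 each step).
Pies: 9, 16, 25, 36 → 49 (perfect squares: 3², 4², 5², …).
Buns — differences are 6, 8, 10, … (increasing by 2 each time): 9, 15, 23, 33 → 45.
So the next row is 27 loaves, 49 pies, 45 buns.

27 loaves, 49 pies, 45 buns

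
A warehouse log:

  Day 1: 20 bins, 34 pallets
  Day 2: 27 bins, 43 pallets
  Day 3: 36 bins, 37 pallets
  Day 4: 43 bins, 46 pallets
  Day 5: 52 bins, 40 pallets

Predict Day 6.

Bins: 20, 27, 36, 43, 52 → 59 (alternating steps +7, +9, +7, +9, …).
Pallets goes 34, 43, 37, 46, 40 → 49 (alternating steps +9, −6, +9, −6, …).
So the next row is 59 bins, 49 pallets.

59 bins, 49 pallets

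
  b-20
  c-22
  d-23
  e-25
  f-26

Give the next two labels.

Letter: letters move forward 1 place in the alphabet, so b, c, d, e, f → g → h.
Second component: 20, 22, 23, 25, 26 → 28 → 29 (alternating steps +2, +1, +2, +1, …).
So the next two labels are g-28 and h-29.

g-28 then h-29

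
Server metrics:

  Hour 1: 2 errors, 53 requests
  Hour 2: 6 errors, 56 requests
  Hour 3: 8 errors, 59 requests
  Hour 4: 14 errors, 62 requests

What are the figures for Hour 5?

22 errors, 65 requests

Errors: each term is the sum of the two before it, so 2, 6, 8, 14 → 22.
Requests: +3 each step; 53, 56, 59, 62 → 65.
So the next record is 22 errors, 65 requests.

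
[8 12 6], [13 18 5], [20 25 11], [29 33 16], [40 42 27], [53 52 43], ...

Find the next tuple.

[68 63 70]

First value: 8, 13, 20, 29, 40, 53 → 68 (differences are 5, 7, 9, … (increasing by 2 each time)).
Second value goes 12, 18, 25, 33, 42, 52 → 63 (differences are 6, 7, 8, … (increasing by 1 each time)).
Third value: each term is the sum of the two before it, so 6, 5, 11, 16, 27, 43 → 70.
Putting it together: [68 63 70].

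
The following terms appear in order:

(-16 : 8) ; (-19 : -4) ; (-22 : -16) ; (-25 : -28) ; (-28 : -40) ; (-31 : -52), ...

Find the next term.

(-34 : -64)

First slot: -16, -19, -22, -25, -28, -31 → -34 (−3 each step).
Second slot: −12 each step; 8, -4, -16, -28, -40, -52 → -64.
Putting it together: (-34 : -64).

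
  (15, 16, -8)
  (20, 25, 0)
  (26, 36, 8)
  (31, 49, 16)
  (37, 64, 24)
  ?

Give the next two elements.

First coordinate: alternating steps +5, +6, +5, +6, …; 15, 20, 26, 31, 37 → 42 → 48.
Second coordinate: perfect squares: 4², 5², 6², …, so 16, 25, 36, 49, 64 → 81 → 100.
For the third coordinate, +8 each step: -8, 0, 8, 16, 24 → 32 → 40.
Putting the parts together: (42, 81, 32) and then (48, 100, 40).

(42, 81, 32), (48, 100, 40)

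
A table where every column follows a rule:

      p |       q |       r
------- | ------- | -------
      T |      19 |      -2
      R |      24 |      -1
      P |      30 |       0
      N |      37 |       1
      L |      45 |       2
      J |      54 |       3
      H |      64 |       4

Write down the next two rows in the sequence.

F  75  5; D  87  6

Column p — letters move back 2 places in the alphabet: T, R, P, N, L, J, H → F → D.
For the column q, differences are 5, 6, 7, … (increasing by 1 each time): 19, 24, 30, 37, 45, 54, 64 → 75 → 87.
Column r: -2, -1, 0, 1, 2, 3, 4 → 5 → 6 (+1 each step).
So the next two rows are F  75  5 and D  87  6.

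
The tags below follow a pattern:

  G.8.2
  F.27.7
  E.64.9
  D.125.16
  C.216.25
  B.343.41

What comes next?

A.512.66

Letter: letters move back 1 place in the alphabet, so G, F, E, D, C, B → A.
Second component: perfect cubes: 2³, 3³, 4³, …, so 8, 27, 64, 125, 216, 343 → 512.
Third component: 2, 7, 9, 16, 25, 41 → 66 (each term is the sum of the two before it).
Putting it together: A.512.66.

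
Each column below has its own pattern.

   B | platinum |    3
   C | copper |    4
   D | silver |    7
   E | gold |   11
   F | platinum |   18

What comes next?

Letter: letters move forward 1 place in the alphabet, so B, C, D, E, F → G.
Metal — repeats platinum → copper → silver → gold: platinum, copper, silver, gold, platinum → copper.
Third component: 3, 4, 7, 11, 18 → 29 (each term is the sum of the two before it).
Combining the parts gives G  copper  29.

G  copper  29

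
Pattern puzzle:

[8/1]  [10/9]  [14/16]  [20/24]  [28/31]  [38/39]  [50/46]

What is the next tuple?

[64/54]

First value: 8, 10, 14, 20, 28, 38, 50 → 64 (differences are 2, 4, 6, … (increasing by 2 each time)).
Second value: alternating steps +8, +7, +8, +7, …, so 1, 9, 16, 24, 31, 39, 46 → 54.
So the next tuple is [64/54].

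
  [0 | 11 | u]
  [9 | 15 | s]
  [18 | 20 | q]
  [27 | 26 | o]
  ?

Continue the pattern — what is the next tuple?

First part — +9 each step: 0, 9, 18, 27 → 36.
Second part goes 11, 15, 20, 26 → 33 (differences are 4, 5, 6, … (increasing by 1 each time)).
Letter: letters move back 2 places in the alphabet; u, s, q, o → m.
So the next tuple is [36 | 33 | m].

[36 | 33 | m]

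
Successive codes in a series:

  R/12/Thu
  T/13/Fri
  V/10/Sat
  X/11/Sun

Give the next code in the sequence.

Z/8/Mon

Letter — letters move forward 2 places in the alphabet: R, T, V, X → Z.
Second component: alternating steps +1, −3, +1, −3, …; 12, 13, 10, 11 → 8.
Day: runs through the weekdays Mon→Sun; Thu, Fri, Sat, Sun → Mon.
Combining the parts gives Z/8/Mon.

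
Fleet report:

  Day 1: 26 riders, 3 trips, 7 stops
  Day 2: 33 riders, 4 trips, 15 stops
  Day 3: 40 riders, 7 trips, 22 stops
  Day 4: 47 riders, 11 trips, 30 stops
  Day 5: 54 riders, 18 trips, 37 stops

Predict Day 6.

For the riders, +7 each step: 26, 33, 40, 47, 54 → 61.
Trips — each term is the sum of the two before it: 3, 4, 7, 11, 18 → 29.
Stops: 7, 15, 22, 30, 37 → 45 (alternating steps +8, +7, +8, +7, …).
Putting it together: 61 riders, 29 trips, 45 stops.

61 riders, 29 trips, 45 stops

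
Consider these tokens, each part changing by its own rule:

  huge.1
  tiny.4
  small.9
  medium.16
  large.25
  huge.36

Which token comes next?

Size goes huge, tiny, small, medium, large, huge → tiny (repeats huge → tiny → small → medium → large).
Second component goes 1, 4, 9, 16, 25, 36 → 49 (perfect squares: 1², 2², 3², …).
Combining the parts gives tiny.49.

tiny.49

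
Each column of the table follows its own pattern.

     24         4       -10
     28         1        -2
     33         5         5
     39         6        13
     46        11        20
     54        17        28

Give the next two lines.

First component goes 24, 28, 33, 39, 46, 54 → 63 → 73 (differences are 4, 5, 6, … (increasing by 1 each time)).
Second component: each term is the sum of the two before it, so 4, 1, 5, 6, 11, 17 → 28 → 45.
Third component — alternating steps +8, +7, +8, +7, …: -10, -2, 5, 13, 20, 28 → 35 → 43.
So the next two lines are 63  28  35 and 73  45  43.

63  28  35; 73  45  43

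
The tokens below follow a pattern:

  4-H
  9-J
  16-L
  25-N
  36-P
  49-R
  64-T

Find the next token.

81-V

First component — perfect squares: 2², 3², 4², …: 4, 9, 16, 25, 36, 49, 64 → 81.
Letter goes H, J, L, N, P, R, T → V (letters move forward 2 places in the alphabet).
Putting it together: 81-V.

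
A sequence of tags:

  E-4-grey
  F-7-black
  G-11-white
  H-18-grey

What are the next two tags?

I-29-black then J-47-white

Letter — letters move forward 1 place in the alphabet: E, F, G, H → I → J.
Second component — each term is the sum of the two before it: 4, 7, 11, 18 → 29 → 47.
Shade: repeats grey → black → white, so grey, black, white, grey → black → white.
So the next two tags are I-29-black and J-47-white.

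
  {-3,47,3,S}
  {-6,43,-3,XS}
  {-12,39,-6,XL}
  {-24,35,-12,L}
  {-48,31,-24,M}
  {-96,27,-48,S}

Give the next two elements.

{-192,23,-96,XS}, {-384,19,-192,XL}

For the first entry, ×2 each step: -3, -6, -12, -24, -48, -96 → -192 → -384.
For the second entry, −4 each step: 47, 43, 39, 35, 31, 27 → 23 → 19.
Third entry: 3, -3, -6, -12, -24, -48 → -96 → -192 (always the previous value of the first entry).
Size: S, XS, XL, L, M, S → XS → XL (repeats S → XS → XL → L → M).
So the next two elements are {-192,23,-96,XS} and {-384,19,-192,XL}.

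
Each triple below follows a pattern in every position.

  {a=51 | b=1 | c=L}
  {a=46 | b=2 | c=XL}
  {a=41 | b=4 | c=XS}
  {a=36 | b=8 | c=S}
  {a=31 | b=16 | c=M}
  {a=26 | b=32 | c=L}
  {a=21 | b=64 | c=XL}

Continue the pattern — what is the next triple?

For the a, −5 each step: 51, 46, 41, 36, 31, 26, 21 → 16.
B goes 1, 2, 4, 8, 16, 32, 64 → 128 (×2 each step).
C: repeats L → XL → XS → S → M, so L, XL, XS, S, M, L, XL → XS.
So the next triple is {a=16 | b=128 | c=XS}.

{a=16 | b=128 | c=XS}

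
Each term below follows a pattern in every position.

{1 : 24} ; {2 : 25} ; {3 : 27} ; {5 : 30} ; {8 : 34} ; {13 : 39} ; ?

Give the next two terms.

First component goes 1, 2, 3, 5, 8, 13 → 21 → 34 (each term is the sum of the two before it).
Second component: differences are 1, 2, 3, … (increasing by 1 each time), so 24, 25, 27, 30, 34, 39 → 45 → 52.
Putting the parts together: {21 : 45} and then {34 : 52}.

{21 : 45}, {34 : 52}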